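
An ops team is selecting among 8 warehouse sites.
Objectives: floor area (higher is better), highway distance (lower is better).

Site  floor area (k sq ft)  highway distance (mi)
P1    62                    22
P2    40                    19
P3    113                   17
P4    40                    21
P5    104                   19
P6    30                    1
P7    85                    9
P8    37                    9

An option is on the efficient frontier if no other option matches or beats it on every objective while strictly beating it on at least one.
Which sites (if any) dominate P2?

P3, P5, P7

P3: floor area 113≥40, highway distance 17≤19 — dominates P2.
P5: floor area 104≥40, highway distance 19≤19 — dominates P2.
P7: floor area 85≥40, highway distance 9≤19 — dominates P2.
Others (P1, P4, P6, P8) are each worse than P2 on at least one objective.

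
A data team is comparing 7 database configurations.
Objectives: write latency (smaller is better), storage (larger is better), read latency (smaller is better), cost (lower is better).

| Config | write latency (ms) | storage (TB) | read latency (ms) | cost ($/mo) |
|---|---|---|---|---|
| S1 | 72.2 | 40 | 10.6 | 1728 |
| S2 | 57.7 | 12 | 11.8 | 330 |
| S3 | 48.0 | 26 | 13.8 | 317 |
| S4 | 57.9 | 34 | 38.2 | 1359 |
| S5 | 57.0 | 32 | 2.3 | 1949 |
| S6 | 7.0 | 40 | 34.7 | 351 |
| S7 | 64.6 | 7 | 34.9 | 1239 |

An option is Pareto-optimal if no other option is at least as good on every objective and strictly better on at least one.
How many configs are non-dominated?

S1: not dominated.
S2: not dominated.
S3: not dominated (best cost).
S4: dominated by S6 (write latency 7.0≤57.9, storage 40≥34, read latency 34.7≤38.2, cost 351≤1359).
S5: not dominated (best read latency).
S6: not dominated (best write latency).
S7: dominated by S2 (write latency 57.7≤64.6, storage 12≥7, read latency 11.8≤34.9, cost 330≤1239).
Pareto-optimal: S1, S2, S3, S5, S6 → 5.

5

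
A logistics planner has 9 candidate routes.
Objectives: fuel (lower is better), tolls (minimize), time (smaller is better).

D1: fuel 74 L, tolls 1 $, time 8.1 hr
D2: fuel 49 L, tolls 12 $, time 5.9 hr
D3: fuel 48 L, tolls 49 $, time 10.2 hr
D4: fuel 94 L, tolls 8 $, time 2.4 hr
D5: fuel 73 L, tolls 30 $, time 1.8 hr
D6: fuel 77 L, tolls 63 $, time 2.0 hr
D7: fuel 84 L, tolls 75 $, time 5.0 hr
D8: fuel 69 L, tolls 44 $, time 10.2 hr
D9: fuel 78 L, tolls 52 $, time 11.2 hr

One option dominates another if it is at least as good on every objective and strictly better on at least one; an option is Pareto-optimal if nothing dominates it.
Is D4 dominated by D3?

No

D3 vs D4: D3 is worse on tolls (49 vs 8), so it does not dominate D4.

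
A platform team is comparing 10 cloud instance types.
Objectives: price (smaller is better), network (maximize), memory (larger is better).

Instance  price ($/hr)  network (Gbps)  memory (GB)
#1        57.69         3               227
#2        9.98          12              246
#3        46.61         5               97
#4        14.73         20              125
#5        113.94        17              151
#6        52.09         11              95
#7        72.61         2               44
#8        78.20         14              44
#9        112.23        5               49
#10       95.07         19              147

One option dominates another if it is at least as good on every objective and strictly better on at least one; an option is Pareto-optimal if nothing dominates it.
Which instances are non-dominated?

#2, #4, #5, #10

#1: dominated by #2 (price 9.98≤57.69, network 12≥3, memory 246≥227).
#2: not dominated (best price).
#3: dominated by #2 (price 9.98≤46.61, network 12≥5, memory 246≥97).
#4: not dominated (best network).
#5: not dominated.
#6: dominated by #2 (price 9.98≤52.09, network 12≥11, memory 246≥95).
#7: dominated by #1 (price 57.69≤72.61, network 3≥2, memory 227≥44).
#8: dominated by #4 (price 14.73≤78.20, network 20≥14, memory 125≥44).
#9: dominated by #2 (price 9.98≤112.23, network 12≥5, memory 246≥49).
#10: not dominated.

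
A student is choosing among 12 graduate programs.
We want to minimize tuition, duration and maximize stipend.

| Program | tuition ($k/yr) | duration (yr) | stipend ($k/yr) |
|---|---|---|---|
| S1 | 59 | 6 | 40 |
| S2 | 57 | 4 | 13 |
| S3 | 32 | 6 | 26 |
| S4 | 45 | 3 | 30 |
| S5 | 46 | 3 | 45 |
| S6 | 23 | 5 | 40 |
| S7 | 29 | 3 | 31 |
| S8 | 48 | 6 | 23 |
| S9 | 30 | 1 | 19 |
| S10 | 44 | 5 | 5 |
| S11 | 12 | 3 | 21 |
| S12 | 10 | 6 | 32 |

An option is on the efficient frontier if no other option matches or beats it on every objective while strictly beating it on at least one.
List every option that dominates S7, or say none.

none

S1: worse on tuition (59 vs 29).
S2: worse on tuition (57 vs 29).
S3: worse on tuition (32 vs 29).
S4: worse on tuition (45 vs 29).
S5: worse on tuition (46 vs 29).
S6: worse on duration (5 vs 3).
S8: worse on tuition (48 vs 29).
S9: worse on tuition (30 vs 29).
S10: worse on tuition (44 vs 29).
S11: worse on stipend (21 vs 31).
S12: worse on duration (6 vs 3).
No option dominates S7.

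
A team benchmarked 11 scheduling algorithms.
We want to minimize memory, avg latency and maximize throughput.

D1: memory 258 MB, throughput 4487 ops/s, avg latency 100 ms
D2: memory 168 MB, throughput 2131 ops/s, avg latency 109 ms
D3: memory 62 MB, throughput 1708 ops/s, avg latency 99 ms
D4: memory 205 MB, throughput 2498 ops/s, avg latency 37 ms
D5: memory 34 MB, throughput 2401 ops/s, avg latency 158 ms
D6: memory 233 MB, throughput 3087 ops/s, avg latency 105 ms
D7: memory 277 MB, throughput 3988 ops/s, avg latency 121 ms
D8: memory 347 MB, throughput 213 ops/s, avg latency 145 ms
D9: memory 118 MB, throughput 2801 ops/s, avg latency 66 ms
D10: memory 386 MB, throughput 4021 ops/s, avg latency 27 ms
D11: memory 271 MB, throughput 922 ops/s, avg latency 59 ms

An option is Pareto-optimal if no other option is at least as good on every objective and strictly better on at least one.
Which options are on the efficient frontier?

D1: not dominated (best throughput).
D2: dominated by D9 (memory 118≤168, throughput 2801≥2131, avg latency 66≤109).
D3: not dominated.
D4: not dominated.
D5: not dominated (best memory).
D6: not dominated.
D7: dominated by D1 (memory 258≤277, throughput 4487≥3988, avg latency 100≤121).
D8: dominated by D1 (memory 258≤347, throughput 4487≥213, avg latency 100≤145).
D9: not dominated.
D10: not dominated (best avg latency).
D11: dominated by D4 (memory 205≤271, throughput 2498≥922, avg latency 37≤59).

D1, D3, D4, D5, D6, D9, D10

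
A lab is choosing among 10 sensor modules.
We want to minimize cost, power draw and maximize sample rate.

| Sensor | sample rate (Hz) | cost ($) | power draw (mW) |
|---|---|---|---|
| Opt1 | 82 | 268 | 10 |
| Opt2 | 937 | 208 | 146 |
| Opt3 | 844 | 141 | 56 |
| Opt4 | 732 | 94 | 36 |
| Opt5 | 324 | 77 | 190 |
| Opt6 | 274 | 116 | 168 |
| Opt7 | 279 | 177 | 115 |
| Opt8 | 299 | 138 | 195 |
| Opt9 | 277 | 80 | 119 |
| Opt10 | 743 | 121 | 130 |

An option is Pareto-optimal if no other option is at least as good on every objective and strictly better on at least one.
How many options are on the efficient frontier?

7

Opt1: not dominated (best power draw).
Opt2: not dominated (best sample rate).
Opt3: not dominated.
Opt4: not dominated.
Opt5: not dominated (best cost).
Opt6: dominated by Opt4 (sample rate 732≥274, cost 94≤116, power draw 36≤168).
Opt7: dominated by Opt3 (sample rate 844≥279, cost 141≤177, power draw 56≤115).
Opt8: dominated by Opt4 (sample rate 732≥299, cost 94≤138, power draw 36≤195).
Opt9: not dominated.
Opt10: not dominated.
Pareto-optimal: Opt1, Opt2, Opt3, Opt4, Opt5, Opt9, Opt10 → 7.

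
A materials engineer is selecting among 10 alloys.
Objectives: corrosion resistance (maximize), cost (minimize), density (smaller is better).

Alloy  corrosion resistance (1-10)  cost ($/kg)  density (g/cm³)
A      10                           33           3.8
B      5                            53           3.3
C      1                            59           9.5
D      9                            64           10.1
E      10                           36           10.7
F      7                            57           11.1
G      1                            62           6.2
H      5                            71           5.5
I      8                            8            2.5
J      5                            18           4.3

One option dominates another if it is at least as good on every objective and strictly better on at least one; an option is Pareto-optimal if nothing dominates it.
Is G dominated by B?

Yes

B vs G: corrosion resistance 5≥1, cost 53≤62, density 3.3≤6.2 — B is at least as good on every objective with at least one strict improvement.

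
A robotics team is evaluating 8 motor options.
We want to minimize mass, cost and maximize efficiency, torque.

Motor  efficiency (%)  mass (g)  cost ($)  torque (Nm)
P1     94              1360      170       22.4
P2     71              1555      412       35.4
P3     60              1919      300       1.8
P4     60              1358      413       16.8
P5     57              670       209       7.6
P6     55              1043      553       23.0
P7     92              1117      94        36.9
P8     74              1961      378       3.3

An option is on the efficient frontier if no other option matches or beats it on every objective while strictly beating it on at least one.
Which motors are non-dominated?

P1: not dominated (best efficiency).
P2: dominated by P7 (efficiency 92≥71, mass 1117≤1555, cost 94≤412, torque 36.9≥35.4).
P3: dominated by P1 (efficiency 94≥60, mass 1360≤1919, cost 170≤300, torque 22.4≥1.8).
P4: dominated by P7 (efficiency 92≥60, mass 1117≤1358, cost 94≤413, torque 36.9≥16.8).
P5: not dominated (best mass).
P6: not dominated.
P7: not dominated (best cost).
P8: dominated by P1 (efficiency 94≥74, mass 1360≤1961, cost 170≤378, torque 22.4≥3.3).

P1, P5, P6, P7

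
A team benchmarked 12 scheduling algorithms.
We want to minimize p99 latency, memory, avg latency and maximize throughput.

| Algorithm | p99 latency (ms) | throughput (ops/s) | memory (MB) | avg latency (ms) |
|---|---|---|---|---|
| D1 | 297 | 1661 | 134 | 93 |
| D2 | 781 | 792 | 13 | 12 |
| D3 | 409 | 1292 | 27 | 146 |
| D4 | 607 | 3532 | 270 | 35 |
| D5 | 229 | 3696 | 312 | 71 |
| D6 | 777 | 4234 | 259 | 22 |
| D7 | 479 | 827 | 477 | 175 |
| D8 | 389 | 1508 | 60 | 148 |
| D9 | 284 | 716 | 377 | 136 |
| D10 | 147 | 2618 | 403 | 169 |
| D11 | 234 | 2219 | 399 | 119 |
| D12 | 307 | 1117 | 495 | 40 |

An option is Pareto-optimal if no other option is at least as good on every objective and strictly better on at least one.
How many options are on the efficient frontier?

9

D1: not dominated.
D2: not dominated (best memory).
D3: not dominated.
D4: not dominated.
D5: not dominated.
D6: not dominated (best throughput).
D7: dominated by D1 (p99 latency 297≤479, throughput 1661≥827, memory 134≤477, avg latency 93≤175).
D8: not dominated.
D9: dominated by D5 (p99 latency 229≤284, throughput 3696≥716, memory 312≤377, avg latency 71≤136).
D10: not dominated (best p99 latency).
D11: dominated by D5 (p99 latency 229≤234, throughput 3696≥2219, memory 312≤399, avg latency 71≤119).
D12: not dominated.
Pareto-optimal: D1, D2, D3, D4, D5, D6, D8, D10, D12 → 9.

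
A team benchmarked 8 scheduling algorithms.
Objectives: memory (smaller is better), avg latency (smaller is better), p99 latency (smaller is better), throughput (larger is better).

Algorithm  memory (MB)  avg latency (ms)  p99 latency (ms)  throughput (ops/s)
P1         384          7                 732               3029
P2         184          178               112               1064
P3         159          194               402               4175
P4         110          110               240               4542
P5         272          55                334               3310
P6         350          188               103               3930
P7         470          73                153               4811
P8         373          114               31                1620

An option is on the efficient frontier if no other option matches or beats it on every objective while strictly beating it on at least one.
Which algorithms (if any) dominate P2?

P1: worse on memory (384 vs 184).
P3: worse on avg latency (194 vs 178).
P4: worse on p99 latency (240 vs 112).
P5: worse on memory (272 vs 184).
P6: worse on memory (350 vs 184).
P7: worse on memory (470 vs 184).
P8: worse on memory (373 vs 184).
No option dominates P2.

none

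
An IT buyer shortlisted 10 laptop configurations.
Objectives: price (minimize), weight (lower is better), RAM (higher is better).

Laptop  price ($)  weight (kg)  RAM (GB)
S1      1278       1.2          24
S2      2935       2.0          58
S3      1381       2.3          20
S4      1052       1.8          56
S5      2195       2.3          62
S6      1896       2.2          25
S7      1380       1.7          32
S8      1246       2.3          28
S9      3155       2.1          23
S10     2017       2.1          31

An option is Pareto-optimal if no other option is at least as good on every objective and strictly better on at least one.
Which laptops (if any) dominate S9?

S1: price 1278≤3155, weight 1.2≤2.1, RAM 24≥23 — dominates S9.
S2: price 2935≤3155, weight 2.0≤2.1, RAM 58≥23 — dominates S9.
S4: price 1052≤3155, weight 1.8≤2.1, RAM 56≥23 — dominates S9.
S7: price 1380≤3155, weight 1.7≤2.1, RAM 32≥23 — dominates S9.
S10: price 2017≤3155, weight 2.1≤2.1, RAM 31≥23 — dominates S9.
Others (S3, S5, S6, S8) are each worse than S9 on at least one objective.

S1, S2, S4, S7, S10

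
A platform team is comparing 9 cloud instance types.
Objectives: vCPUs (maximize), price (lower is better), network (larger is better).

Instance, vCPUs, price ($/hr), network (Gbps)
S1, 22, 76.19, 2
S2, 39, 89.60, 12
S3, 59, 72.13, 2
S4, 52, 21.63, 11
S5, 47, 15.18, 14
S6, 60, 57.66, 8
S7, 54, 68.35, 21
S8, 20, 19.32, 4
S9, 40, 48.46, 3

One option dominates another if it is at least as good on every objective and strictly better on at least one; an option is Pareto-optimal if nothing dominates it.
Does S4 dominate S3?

No

S4 vs S3: S4 is worse on vCPUs (52 vs 59), so it does not dominate S3.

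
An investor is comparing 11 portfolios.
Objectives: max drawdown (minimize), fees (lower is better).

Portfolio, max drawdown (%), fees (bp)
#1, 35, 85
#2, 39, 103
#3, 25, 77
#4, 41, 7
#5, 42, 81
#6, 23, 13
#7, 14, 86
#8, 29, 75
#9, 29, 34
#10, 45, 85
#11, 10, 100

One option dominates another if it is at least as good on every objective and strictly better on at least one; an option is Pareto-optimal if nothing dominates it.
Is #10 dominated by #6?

#6 vs #10: max drawdown 23≤45, fees 13≤85 — #6 is at least as good on every objective with at least one strict improvement.

Yes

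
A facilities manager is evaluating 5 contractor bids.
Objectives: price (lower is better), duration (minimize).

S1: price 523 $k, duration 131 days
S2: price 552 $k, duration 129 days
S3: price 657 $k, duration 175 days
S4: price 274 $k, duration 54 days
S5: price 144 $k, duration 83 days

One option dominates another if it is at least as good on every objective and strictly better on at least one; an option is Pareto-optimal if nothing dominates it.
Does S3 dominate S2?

No

S3 vs S2: S3 is worse on price (657 vs 552), so it does not dominate S2.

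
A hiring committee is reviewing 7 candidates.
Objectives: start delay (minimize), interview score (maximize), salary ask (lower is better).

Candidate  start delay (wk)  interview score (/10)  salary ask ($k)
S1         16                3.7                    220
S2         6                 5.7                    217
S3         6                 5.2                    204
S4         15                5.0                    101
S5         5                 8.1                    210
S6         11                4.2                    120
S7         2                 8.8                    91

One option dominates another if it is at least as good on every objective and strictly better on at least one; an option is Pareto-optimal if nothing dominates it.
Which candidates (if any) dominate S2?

S5, S7

S5: start delay 5≤6, interview score 8.1≥5.7, salary ask 210≤217 — dominates S2.
S7: start delay 2≤6, interview score 8.8≥5.7, salary ask 91≤217 — dominates S2.
Others (S1, S3, S4, S6) are each worse than S2 on at least one objective.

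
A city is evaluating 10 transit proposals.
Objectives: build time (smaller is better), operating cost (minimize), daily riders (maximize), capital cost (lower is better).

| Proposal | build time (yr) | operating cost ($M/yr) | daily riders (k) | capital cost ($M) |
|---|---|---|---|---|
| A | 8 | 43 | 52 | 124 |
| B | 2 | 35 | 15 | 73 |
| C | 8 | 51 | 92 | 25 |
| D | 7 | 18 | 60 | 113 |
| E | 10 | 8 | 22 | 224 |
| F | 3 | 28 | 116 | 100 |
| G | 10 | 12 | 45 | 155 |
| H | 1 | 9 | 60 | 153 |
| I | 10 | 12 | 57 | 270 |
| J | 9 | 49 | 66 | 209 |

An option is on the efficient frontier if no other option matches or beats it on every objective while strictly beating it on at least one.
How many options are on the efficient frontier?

A: dominated by D (build time 7≤8, operating cost 18≤43, daily riders 60≥52, capital cost 113≤124).
B: not dominated.
C: not dominated (best capital cost).
D: not dominated.
E: not dominated (best operating cost).
F: not dominated (best daily riders).
G: dominated by H (build time 1≤10, operating cost 9≤12, daily riders 60≥45, capital cost 153≤155).
H: not dominated (best build time).
I: dominated by H (build time 1≤10, operating cost 9≤12, daily riders 60≥57, capital cost 153≤270).
J: dominated by F (build time 3≤9, operating cost 28≤49, daily riders 116≥66, capital cost 100≤209).
Pareto-optimal: B, C, D, E, F, H → 6.

6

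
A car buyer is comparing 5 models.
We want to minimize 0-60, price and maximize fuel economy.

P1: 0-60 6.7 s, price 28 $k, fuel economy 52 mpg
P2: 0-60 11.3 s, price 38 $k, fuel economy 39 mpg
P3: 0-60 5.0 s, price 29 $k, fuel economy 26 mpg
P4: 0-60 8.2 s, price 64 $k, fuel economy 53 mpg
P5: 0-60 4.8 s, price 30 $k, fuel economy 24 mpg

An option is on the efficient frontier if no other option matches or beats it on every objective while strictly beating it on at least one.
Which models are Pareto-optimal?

P1: not dominated (best price).
P2: dominated by P1 (0-60 6.7≤11.3, price 28≤38, fuel economy 52≥39).
P3: not dominated.
P4: not dominated (best fuel economy).
P5: not dominated (best 0-60).

P1, P3, P4, P5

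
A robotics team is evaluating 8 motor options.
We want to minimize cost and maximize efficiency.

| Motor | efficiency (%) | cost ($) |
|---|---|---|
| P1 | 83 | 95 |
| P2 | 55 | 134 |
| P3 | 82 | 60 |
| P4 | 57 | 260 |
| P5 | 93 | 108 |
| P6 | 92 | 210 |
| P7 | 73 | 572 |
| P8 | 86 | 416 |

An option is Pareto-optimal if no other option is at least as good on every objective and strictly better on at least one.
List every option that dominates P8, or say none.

P5, P6

P5: efficiency 93≥86, cost 108≤416 — dominates P8.
P6: efficiency 92≥86, cost 210≤416 — dominates P8.
Others (P1, P2, P3, P4, P7) are each worse than P8 on at least one objective.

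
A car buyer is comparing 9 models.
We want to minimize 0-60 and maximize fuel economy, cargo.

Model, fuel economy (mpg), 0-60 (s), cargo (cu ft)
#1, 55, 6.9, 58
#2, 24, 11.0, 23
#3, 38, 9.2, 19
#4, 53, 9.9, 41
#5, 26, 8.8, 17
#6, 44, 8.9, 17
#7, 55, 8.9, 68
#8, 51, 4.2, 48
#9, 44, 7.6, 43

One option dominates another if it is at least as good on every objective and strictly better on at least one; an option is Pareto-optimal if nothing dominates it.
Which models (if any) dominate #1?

#2: worse on fuel economy (24 vs 55).
#3: worse on fuel economy (38 vs 55).
#4: worse on fuel economy (53 vs 55).
#5: worse on fuel economy (26 vs 55).
#6: worse on fuel economy (44 vs 55).
#7: worse on 0-60 (8.9 vs 6.9).
#8: worse on fuel economy (51 vs 55).
#9: worse on fuel economy (44 vs 55).
No option dominates #1.

none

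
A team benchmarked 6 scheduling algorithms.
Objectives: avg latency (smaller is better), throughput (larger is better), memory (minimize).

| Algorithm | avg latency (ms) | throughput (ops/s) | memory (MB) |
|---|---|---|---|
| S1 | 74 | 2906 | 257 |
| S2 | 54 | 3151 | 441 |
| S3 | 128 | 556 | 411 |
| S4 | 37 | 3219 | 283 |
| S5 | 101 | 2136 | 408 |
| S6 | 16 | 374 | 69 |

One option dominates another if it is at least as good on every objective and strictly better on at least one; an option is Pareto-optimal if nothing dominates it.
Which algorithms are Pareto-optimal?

S1, S4, S6

S1: not dominated.
S2: dominated by S4 (avg latency 37≤54, throughput 3219≥3151, memory 283≤441).
S3: dominated by S1 (avg latency 74≤128, throughput 2906≥556, memory 257≤411).
S4: not dominated (best throughput).
S5: dominated by S1 (avg latency 74≤101, throughput 2906≥2136, memory 257≤408).
S6: not dominated (best avg latency).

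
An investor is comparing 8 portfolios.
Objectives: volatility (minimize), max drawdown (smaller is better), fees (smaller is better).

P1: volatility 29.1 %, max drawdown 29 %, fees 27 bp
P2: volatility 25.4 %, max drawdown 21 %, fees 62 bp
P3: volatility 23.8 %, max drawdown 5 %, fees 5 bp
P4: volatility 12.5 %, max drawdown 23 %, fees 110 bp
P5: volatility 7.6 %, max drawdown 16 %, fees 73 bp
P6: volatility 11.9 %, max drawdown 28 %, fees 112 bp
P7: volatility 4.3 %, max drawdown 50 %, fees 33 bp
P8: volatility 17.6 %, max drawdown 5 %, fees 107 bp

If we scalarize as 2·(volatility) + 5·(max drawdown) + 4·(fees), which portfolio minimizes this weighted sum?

P3

P1: 2·29.1 + 5·29 + 4·27 = 311.2
P2: 2·25.4 + 5·21 + 4·62 = 403.8
P3: 2·23.8 + 5·5 + 4·5 = 92.6
P4: 2·12.5 + 5·23 + 4·110 = 580.0
P5: 2·7.6 + 5·16 + 4·73 = 387.2
P6: 2·11.9 + 5·28 + 4·112 = 611.8
P7: 2·4.3 + 5·50 + 4·33 = 390.6
P8: 2·17.6 + 5·5 + 4·107 = 488.2
Lowest: P3 at 92.6.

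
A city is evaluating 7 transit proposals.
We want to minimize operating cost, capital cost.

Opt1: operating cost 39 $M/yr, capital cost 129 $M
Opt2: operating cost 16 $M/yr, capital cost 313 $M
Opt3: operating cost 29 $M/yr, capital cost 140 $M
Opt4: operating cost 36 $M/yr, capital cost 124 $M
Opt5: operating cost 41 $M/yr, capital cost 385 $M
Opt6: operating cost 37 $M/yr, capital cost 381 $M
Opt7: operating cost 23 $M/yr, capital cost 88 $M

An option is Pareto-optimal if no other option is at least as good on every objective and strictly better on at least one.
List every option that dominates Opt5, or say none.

Opt1, Opt2, Opt3, Opt4, Opt6, Opt7

Opt1: operating cost 39≤41, capital cost 129≤385 — dominates Opt5.
Opt2: operating cost 16≤41, capital cost 313≤385 — dominates Opt5.
Opt3: operating cost 29≤41, capital cost 140≤385 — dominates Opt5.
Opt4: operating cost 36≤41, capital cost 124≤385 — dominates Opt5.
Opt6: operating cost 37≤41, capital cost 381≤385 — dominates Opt5.
Opt7: operating cost 23≤41, capital cost 88≤385 — dominates Opt5.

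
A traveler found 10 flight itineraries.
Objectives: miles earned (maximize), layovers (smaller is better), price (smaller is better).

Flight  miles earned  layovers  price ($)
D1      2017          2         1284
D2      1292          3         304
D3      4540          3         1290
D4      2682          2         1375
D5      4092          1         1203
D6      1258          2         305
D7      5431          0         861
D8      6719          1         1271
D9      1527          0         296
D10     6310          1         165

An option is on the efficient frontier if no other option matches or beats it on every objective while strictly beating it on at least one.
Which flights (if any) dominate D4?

D5, D7, D8, D10

D5: miles earned 4092≥2682, layovers 1≤2, price 1203≤1375 — dominates D4.
D7: miles earned 5431≥2682, layovers 0≤2, price 861≤1375 — dominates D4.
D8: miles earned 6719≥2682, layovers 1≤2, price 1271≤1375 — dominates D4.
D10: miles earned 6310≥2682, layovers 1≤2, price 165≤1375 — dominates D4.
Others (D1, D2, D3, D6, D9) are each worse than D4 on at least one objective.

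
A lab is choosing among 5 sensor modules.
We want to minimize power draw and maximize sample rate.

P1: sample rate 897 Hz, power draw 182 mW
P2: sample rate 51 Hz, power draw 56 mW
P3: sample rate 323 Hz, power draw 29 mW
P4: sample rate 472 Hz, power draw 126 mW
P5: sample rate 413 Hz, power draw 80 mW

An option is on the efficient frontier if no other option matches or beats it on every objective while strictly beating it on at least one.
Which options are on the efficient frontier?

P1: not dominated (best sample rate).
P2: dominated by P3 (sample rate 323≥51, power draw 29≤56).
P3: not dominated (best power draw).
P4: not dominated.
P5: not dominated.

P1, P3, P4, P5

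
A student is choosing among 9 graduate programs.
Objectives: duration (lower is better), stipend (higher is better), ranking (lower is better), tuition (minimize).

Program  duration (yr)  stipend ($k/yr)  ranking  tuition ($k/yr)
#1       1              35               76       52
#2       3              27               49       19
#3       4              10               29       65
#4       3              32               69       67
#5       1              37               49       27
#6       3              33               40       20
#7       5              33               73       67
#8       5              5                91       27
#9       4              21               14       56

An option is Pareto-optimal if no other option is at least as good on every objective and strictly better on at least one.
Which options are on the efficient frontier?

#1: dominated by #5 (duration 1≤1, stipend 37≥35, ranking 49≤76, tuition 27≤52).
#2: not dominated (best tuition).
#3: dominated by #9 (duration 4≤4, stipend 21≥10, ranking 14≤29, tuition 56≤65).
#4: dominated by #5 (duration 1≤3, stipend 37≥32, ranking 49≤69, tuition 27≤67).
#5: not dominated (best stipend).
#6: not dominated.
#7: dominated by #5 (duration 1≤5, stipend 37≥33, ranking 49≤73, tuition 27≤67).
#8: dominated by #2 (duration 3≤5, stipend 27≥5, ranking 49≤91, tuition 19≤27).
#9: not dominated (best ranking).

#2, #5, #6, #9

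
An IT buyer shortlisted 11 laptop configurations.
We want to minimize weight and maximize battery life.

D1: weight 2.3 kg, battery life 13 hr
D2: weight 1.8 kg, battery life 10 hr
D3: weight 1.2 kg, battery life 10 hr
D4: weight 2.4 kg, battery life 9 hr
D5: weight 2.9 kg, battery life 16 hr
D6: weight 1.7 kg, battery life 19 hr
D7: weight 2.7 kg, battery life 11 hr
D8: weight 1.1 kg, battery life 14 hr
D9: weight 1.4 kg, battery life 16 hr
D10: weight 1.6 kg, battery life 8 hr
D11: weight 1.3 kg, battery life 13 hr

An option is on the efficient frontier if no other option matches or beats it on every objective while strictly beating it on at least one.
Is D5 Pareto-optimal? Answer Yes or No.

D6 vs D5: weight 1.7≤2.9, battery life 19≥16 — D6 is at least as good on every objective and strictly better on at least one, so D6 dominates D5.

No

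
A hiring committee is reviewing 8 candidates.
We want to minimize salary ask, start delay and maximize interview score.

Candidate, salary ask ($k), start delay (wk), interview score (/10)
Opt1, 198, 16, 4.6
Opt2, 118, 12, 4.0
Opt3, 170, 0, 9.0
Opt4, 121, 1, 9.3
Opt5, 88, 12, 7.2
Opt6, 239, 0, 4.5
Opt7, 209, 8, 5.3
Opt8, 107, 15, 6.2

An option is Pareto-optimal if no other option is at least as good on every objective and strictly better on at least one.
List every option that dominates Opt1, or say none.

Opt3: salary ask 170≤198, start delay 0≤16, interview score 9.0≥4.6 — dominates Opt1.
Opt4: salary ask 121≤198, start delay 1≤16, interview score 9.3≥4.6 — dominates Opt1.
Opt5: salary ask 88≤198, start delay 12≤16, interview score 7.2≥4.6 — dominates Opt1.
Opt8: salary ask 107≤198, start delay 15≤16, interview score 6.2≥4.6 — dominates Opt1.
Others (Opt2, Opt6, Opt7) are each worse than Opt1 on at least one objective.

Opt3, Opt4, Opt5, Opt8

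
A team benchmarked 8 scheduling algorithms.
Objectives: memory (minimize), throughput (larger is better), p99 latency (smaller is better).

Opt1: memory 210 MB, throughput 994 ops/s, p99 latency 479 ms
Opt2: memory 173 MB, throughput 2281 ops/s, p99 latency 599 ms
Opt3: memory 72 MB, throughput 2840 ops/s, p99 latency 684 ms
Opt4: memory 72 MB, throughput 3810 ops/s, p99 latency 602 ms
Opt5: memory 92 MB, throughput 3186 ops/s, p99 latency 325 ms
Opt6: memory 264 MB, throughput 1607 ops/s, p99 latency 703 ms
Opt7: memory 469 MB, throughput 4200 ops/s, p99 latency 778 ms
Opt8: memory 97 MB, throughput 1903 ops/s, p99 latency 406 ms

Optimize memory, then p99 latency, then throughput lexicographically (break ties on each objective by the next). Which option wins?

First minimize memory: best is 72, kept {Opt3, Opt4}.
Then minimize p99 latency: best is 602, kept {Opt4}.

Opt4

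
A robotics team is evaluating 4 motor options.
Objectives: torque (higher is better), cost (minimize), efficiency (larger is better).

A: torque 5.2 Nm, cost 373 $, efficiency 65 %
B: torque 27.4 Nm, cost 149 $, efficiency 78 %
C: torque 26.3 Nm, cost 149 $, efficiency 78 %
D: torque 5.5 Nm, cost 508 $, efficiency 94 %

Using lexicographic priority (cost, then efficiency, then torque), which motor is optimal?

First minimize cost: best is 149, kept {B, C}.
Then maximize efficiency: best is 78, kept {B, C}.
Then maximize torque: best is 27.4, kept {B}.

B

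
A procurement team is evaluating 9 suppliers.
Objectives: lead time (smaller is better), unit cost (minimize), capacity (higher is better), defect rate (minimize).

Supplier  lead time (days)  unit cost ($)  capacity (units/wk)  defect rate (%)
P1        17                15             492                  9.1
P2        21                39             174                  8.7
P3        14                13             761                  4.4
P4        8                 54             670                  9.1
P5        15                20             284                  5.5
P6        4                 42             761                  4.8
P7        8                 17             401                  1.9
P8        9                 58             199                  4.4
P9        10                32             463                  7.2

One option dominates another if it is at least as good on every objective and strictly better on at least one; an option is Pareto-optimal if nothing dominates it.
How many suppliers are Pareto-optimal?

P1: dominated by P3 (lead time 14≤17, unit cost 13≤15, capacity 761≥492, defect rate 4.4≤9.1).
P2: dominated by P3 (lead time 14≤21, unit cost 13≤39, capacity 761≥174, defect rate 4.4≤8.7).
P3: not dominated (best unit cost).
P4: dominated by P6 (lead time 4≤8, unit cost 42≤54, capacity 761≥670, defect rate 4.8≤9.1).
P5: dominated by P3 (lead time 14≤15, unit cost 13≤20, capacity 761≥284, defect rate 4.4≤5.5).
P6: not dominated (best lead time).
P7: not dominated (best defect rate).
P8: dominated by P7 (lead time 8≤9, unit cost 17≤58, capacity 401≥199, defect rate 1.9≤4.4).
P9: not dominated.
Pareto-optimal: P3, P6, P7, P9 → 4.

4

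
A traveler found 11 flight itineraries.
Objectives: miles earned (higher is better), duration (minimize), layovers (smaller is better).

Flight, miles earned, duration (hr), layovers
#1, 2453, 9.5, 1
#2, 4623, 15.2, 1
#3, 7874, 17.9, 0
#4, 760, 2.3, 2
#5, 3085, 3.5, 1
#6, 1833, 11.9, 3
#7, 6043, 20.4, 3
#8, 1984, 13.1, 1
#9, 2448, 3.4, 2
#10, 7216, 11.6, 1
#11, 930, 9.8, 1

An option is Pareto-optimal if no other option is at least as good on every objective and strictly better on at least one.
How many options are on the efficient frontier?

#1: dominated by #5 (miles earned 3085≥2453, duration 3.5≤9.5, layovers 1≤1).
#2: dominated by #10 (miles earned 7216≥4623, duration 11.6≤15.2, layovers 1≤1).
#3: not dominated (best miles earned).
#4: not dominated (best duration).
#5: not dominated.
#6: dominated by #1 (miles earned 2453≥1833, duration 9.5≤11.9, layovers 1≤3).
#7: dominated by #3 (miles earned 7874≥6043, duration 17.9≤20.4, layovers 0≤3).
#8: dominated by #1 (miles earned 2453≥1984, duration 9.5≤13.1, layovers 1≤1).
#9: not dominated.
#10: not dominated.
#11: dominated by #1 (miles earned 2453≥930, duration 9.5≤9.8, layovers 1≤1).
Pareto-optimal: #3, #4, #5, #9, #10 → 5.

5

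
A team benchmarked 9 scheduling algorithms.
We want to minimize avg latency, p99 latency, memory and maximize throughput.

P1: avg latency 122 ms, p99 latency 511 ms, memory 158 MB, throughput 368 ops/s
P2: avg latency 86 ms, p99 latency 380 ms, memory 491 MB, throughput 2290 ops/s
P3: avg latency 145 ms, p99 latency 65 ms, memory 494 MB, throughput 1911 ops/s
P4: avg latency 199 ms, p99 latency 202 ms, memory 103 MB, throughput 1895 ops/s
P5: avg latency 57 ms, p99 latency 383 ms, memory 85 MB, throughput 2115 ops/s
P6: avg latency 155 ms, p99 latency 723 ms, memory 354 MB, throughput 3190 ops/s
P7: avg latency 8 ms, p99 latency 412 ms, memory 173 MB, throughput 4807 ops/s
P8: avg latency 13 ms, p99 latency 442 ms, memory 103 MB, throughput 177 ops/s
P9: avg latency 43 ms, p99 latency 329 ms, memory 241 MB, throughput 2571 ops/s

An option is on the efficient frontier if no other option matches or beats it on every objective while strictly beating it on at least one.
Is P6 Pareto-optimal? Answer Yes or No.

P7 vs P6: avg latency 8≤155, p99 latency 412≤723, memory 173≤354, throughput 4807≥3190 — P7 is at least as good on every objective and strictly better on at least one, so P7 dominates P6.

No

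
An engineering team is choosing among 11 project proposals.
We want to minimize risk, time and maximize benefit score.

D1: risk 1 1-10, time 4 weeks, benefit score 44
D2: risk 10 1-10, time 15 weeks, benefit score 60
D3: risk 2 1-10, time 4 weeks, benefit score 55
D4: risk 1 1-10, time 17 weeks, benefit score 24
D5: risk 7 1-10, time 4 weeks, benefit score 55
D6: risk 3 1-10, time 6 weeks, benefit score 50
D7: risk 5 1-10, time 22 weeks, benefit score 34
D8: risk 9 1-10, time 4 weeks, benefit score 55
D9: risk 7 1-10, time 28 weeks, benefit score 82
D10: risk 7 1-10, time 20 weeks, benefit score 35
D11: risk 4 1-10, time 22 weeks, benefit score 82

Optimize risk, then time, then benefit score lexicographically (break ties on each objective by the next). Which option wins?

D1

First minimize risk: best is 1, kept {D1, D4}.
Then minimize time: best is 4, kept {D1}.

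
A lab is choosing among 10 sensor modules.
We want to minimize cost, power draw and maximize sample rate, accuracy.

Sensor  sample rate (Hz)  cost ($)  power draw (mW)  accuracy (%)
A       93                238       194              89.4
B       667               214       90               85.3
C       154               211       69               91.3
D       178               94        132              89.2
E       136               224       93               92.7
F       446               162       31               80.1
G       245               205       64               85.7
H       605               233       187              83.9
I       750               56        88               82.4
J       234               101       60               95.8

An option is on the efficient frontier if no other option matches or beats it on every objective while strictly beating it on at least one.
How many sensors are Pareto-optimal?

6

A: dominated by C (sample rate 154≥93, cost 211≤238, power draw 69≤194, accuracy 91.3≥89.4).
B: not dominated.
C: dominated by J (sample rate 234≥154, cost 101≤211, power draw 60≤69, accuracy 95.8≥91.3).
D: not dominated.
E: dominated by J (sample rate 234≥136, cost 101≤224, power draw 60≤93, accuracy 95.8≥92.7).
F: not dominated (best power draw).
G: not dominated.
H: dominated by B (sample rate 667≥605, cost 214≤233, power draw 90≤187, accuracy 85.3≥83.9).
I: not dominated (best sample rate).
J: not dominated (best accuracy).
Pareto-optimal: B, D, F, G, I, J → 6.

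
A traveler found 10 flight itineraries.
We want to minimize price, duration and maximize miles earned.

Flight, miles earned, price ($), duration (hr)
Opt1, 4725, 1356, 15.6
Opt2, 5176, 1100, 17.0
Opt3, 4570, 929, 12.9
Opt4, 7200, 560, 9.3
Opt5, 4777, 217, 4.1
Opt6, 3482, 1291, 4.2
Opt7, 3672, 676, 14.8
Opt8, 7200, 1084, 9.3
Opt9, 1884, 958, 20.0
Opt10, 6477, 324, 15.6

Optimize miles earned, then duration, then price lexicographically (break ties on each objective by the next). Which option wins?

Opt4

First maximize miles earned: best is 7200, kept {Opt4, Opt8}.
Then minimize duration: best is 9.3, kept {Opt4, Opt8}.
Then minimize price: best is 560, kept {Opt4}.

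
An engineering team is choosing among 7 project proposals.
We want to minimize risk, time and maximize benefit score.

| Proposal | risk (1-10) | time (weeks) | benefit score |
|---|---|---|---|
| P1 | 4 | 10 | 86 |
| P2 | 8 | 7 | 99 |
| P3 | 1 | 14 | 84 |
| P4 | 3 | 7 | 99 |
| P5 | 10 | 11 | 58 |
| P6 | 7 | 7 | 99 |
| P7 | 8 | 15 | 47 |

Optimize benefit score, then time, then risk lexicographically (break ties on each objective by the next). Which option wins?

First maximize benefit score: best is 99, kept {P2, P4, P6}.
Then minimize time: best is 7, kept {P2, P4, P6}.
Then minimize risk: best is 3, kept {P4}.

P4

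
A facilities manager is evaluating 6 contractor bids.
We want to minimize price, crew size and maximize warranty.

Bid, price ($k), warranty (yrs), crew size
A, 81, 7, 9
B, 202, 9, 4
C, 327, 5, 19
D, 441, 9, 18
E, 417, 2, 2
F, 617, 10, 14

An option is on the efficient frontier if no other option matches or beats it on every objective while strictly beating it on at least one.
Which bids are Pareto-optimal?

A, B, E, F

A: not dominated (best price).
B: not dominated.
C: dominated by A (price 81≤327, warranty 7≥5, crew size 9≤19).
D: dominated by B (price 202≤441, warranty 9≥9, crew size 4≤18).
E: not dominated (best crew size).
F: not dominated (best warranty).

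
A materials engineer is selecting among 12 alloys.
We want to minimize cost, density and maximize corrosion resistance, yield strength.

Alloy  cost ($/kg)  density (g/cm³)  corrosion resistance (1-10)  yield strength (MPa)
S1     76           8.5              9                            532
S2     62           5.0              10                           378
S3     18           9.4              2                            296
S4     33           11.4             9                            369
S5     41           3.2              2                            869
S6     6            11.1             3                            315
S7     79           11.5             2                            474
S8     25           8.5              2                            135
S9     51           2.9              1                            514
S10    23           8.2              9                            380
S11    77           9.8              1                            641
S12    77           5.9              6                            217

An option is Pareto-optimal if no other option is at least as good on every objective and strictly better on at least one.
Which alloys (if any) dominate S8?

S10

S10: cost 23≤25, density 8.2≤8.5, corrosion resistance 9≥2, yield strength 380≥135 — dominates S8.
Others (S1, S2, S3, S4, S5, S6, S7, S9, S11, S12) are each worse than S8 on at least one objective.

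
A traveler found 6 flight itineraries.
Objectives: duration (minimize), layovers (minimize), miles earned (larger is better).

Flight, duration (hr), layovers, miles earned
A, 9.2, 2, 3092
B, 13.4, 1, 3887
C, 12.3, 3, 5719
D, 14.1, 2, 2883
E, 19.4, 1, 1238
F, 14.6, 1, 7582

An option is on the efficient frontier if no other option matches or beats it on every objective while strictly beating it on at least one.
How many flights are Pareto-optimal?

A: not dominated (best duration).
B: not dominated.
C: not dominated.
D: dominated by A (duration 9.2≤14.1, layovers 2≤2, miles earned 3092≥2883).
E: dominated by B (duration 13.4≤19.4, layovers 1≤1, miles earned 3887≥1238).
F: not dominated (best miles earned).
Pareto-optimal: A, B, C, F → 4.

4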